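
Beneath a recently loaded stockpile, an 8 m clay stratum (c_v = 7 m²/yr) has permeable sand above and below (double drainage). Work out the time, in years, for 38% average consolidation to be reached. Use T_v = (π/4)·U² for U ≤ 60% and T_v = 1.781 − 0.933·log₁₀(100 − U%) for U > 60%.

Drainage path length: H_d = H/2 = 4 m (double drainage).
U ≤ 60%: T_v = (π/4)·U² = (π/4)×0.38² = 0.11341.
t = T_v·H_d²/c_v = 0.11341×4²/7 = 0.2592 years.

t ≈ 0.259 years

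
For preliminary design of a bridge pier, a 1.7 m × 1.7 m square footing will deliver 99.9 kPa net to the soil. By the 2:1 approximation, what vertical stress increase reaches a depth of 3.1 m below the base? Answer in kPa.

Δσ_z ≈ 12.5 kPa

By the 2:1 method the load spreads at 1 horizontal : 2 vertical, so at depth z the loaded area has grown by z in each plan dimension:
Δσ = qBL/((B+z)(L+z)) = 99.9×1.7×1.7/((1.7+3.1)(1.7+3.1)) = 12.531 kPa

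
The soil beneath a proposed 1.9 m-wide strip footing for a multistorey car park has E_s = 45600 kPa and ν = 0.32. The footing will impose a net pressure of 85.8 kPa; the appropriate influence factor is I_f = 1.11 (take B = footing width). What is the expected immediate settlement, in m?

Immediate (elastic) settlement: S_e = q·B·(1−ν²)/E_s · I_f.
S_e = 85.8 × 1.9 × (1 − 0.32²) / 45600 × 1.11
    = 85.8 × 1.9 × 0.8976 / 45600 × 1.11
    = 0.003562 m

S_e ≈ 0.00356 m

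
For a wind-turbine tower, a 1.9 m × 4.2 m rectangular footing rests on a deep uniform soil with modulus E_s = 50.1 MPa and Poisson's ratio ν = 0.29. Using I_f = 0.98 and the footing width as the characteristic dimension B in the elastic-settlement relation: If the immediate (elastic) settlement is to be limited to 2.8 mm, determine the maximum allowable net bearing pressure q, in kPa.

E_s = 50.1 MPa = 50100 kPa.
S_e = q·B·(1−ν²)/E_s · I_f  ⇒  q = S_e·E_s / (B·(1−ν²)·I_f).
q = 0.0028 × 50100 / (1.9 × 0.9159 × 0.98) = 82.26 kPa

q ≈ 82.3 kPa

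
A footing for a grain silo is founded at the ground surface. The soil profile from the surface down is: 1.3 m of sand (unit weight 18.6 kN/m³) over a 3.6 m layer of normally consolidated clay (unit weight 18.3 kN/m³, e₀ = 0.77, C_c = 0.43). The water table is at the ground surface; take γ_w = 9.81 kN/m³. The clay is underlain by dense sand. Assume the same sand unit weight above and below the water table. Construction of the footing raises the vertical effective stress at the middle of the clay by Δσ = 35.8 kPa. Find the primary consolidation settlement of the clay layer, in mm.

S_c ≈ 323 mm

Mid-depth of clay below the ground surface: z = 1.3 + 3.6/2 = 3.1 m.
Total vertical stress at mid-clay: σ_v = 18.6×1.3 + 18.3×1.8 = 57.12 kPa.
Pore pressure: u = 9.81×(3.1 − 0) = 30.411 kPa.
Initial effective stress: σ'_0 = σ_v − u = 57.12 − 30.411 = 26.709 kPa.
Final effective stress: σ'_f = σ'_0 + Δσ = 26.709 + 35.8 = 62.509 kPa.
Normally consolidated clay, so the full stress increment lies on the virgin compression line:
S_c = C_c·H/(1+e₀)·log₁₀(σ'_f/σ'_0) = 0.43×3.6/(1+0.77)×log₁₀(62.509/26.709)
    = 0.87458 × 0.36928 = 0.323 m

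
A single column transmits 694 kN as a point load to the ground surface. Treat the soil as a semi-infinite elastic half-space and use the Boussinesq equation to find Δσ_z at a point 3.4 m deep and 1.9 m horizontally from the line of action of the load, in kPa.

Δσ_z ≈ 14.5 kPa

Boussinesq vertical stress below a point load on an elastic half-space:
Δσ_z = 3P/(2πz²) · [1 + (r/z)²]^(−5/2)
r/z = 1.9/3.4 = 0.55882; [1+(r/z)²]^(−5/2) = 0.50691.
Δσ_z = 3×694/(2π×3.4²) × 0.50691 = 28.664 × 0.50691 = 14.53 kPa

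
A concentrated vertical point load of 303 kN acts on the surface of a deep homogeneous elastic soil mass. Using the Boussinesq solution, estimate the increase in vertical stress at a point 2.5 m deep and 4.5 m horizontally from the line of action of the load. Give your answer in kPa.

Boussinesq vertical stress below a point load on an elastic half-space:
Δσ_z = 3P/(2πz²) · [1 + (r/z)²]^(−5/2)
r/z = 4.5/2.5 = 1.8; [1+(r/z)²]^(−5/2) = 0.027014.
Δσ_z = 3×303/(2π×2.5²) × 0.027014 = 23.147 × 0.027014 = 0.6253 kPa

Δσ_z ≈ 0.625 kPa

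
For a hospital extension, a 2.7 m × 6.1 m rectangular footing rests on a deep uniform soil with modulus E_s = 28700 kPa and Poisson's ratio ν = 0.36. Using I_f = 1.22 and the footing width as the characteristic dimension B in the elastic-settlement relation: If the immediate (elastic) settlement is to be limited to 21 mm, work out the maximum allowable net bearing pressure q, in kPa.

S_e = q·B·(1−ν²)/E_s · I_f  ⇒  q = S_e·E_s / (B·(1−ν²)·I_f).
q = 0.021 × 28700 / (2.7 × 0.8704 × 1.22) = 210.2 kPa

q ≈ 210 kPa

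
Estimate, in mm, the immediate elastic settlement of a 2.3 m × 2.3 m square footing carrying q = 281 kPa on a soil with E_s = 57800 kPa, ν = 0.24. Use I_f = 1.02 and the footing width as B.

S_e ≈ 10.7 mm

Immediate (elastic) settlement: S_e = q·B·(1−ν²)/E_s · I_f.
S_e = 281 × 2.3 × (1 − 0.24²) / 57800 × 1.02
    = 281 × 2.3 × 0.9424 / 57800 × 1.02
    = 0.01075 m = 10.75 mm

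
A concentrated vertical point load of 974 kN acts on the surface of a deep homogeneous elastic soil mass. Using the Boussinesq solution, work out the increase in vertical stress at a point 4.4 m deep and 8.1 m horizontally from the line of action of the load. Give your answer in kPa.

Boussinesq vertical stress below a point load on an elastic half-space:
Δσ_z = 3P/(2πz²) · [1 + (r/z)²]^(−5/2)
r/z = 8.1/4.4 = 1.8409; [1+(r/z)²]^(−5/2) = 0.02478.
Δσ_z = 3×974/(2π×4.4²) × 0.02478 = 24.021 × 0.02478 = 0.5952 kPa

Δσ_z ≈ 0.595 kPa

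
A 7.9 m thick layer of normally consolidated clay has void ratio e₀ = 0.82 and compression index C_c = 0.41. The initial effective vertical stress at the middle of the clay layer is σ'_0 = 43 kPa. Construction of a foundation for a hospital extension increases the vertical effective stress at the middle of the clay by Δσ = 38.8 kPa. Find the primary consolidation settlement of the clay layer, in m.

S_c ≈ 0.497 m

Final effective stress: σ'_f = σ'_0 + Δσ = 43 + 38.8 = 81.8 kPa.
Normally consolidated clay, so the full stress increment lies on the virgin compression line:
S_c = C_c·H/(1+e₀)·log₁₀(σ'_f/σ'_0) = 0.41×7.9/(1+0.82)×log₁₀(81.8/43)
    = 1.7797 × 0.27928 = 0.497 m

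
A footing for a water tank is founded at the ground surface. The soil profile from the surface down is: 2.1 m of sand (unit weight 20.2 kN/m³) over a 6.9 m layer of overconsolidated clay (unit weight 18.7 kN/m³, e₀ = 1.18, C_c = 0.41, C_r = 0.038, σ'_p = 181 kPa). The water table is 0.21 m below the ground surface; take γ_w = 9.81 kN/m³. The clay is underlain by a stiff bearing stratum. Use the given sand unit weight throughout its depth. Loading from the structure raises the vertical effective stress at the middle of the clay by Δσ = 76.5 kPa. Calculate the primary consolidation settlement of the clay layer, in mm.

S_c ≈ 45.8 mm

Mid-depth of clay below the ground surface: z = 2.1 + 6.9/2 = 5.55 m.
Total vertical stress at mid-clay: σ_v = 20.2×2.1 + 18.7×3.45 = 106.94 kPa.
Pore pressure: u = 9.81×(5.55 − 0.21) = 52.385 kPa.
Initial effective stress: σ'_0 = σ_v − u = 106.94 − 52.385 = 54.555 kPa.
Final effective stress: σ'_f = 54.555 + 76.5 = 131.06 kPa.
σ'_f = 131.06 ≤ σ'_p = 181 kPa, so the clay remains overconsolidated and only the recompression index applies:
S_c = C_r·H/(1+e₀)·log₁₀(σ'_f/σ'_0) = 0.038×6.9/2.18×log₁₀(131.06/54.555)
    = 0.12027 × 0.38064 = 0.04578 m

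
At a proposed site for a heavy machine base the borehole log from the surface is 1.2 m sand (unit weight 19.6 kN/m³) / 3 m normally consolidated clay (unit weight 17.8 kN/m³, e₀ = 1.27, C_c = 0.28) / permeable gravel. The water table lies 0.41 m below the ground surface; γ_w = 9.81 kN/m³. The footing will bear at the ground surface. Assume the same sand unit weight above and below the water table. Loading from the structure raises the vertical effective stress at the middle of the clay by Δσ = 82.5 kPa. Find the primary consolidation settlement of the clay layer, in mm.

S_c ≈ 222 mm

Mid-depth of clay below the ground surface: z = 1.2 + 3/2 = 2.7 m.
Total vertical stress at mid-clay: σ_v = 19.6×1.2 + 17.8×1.5 = 50.22 kPa.
Pore pressure: u = 9.81×(2.7 − 0.41) = 22.465 kPa.
Initial effective stress: σ'_0 = σ_v − u = 50.22 − 22.465 = 27.755 kPa.
Final effective stress: σ'_f = σ'_0 + Δσ = 27.755 + 82.5 = 110.25 kPa.
Normally consolidated clay, so the full stress increment lies on the virgin compression line:
S_c = C_c·H/(1+e₀)·log₁₀(σ'_f/σ'_0) = 0.28×3/(1+1.27)×log₁₀(110.25/27.755)
    = 0.37004 × 0.59904 = 0.2217 m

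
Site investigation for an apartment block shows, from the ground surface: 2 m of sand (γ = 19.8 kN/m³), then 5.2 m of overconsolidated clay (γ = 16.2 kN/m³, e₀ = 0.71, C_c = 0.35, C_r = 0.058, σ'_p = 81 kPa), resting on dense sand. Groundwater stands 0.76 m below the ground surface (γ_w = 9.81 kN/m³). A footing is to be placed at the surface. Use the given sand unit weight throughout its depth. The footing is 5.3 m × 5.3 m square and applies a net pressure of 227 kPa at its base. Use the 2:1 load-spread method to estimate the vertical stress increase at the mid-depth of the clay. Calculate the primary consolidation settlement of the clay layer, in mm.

Mid-depth of clay below the ground surface: z = 2 + 5.2/2 = 4.6 m.
Total vertical stress at mid-clay: σ_v = 19.8×2 + 16.2×2.6 = 81.72 kPa.
Pore pressure: u = 9.81×(4.6 − 0.76) = 37.67 kPa.
Initial effective stress: σ'_0 = σ_v − u = 81.72 − 37.67 = 44.05 kPa.
Stress increase at mid-clay by the 2:1 spreading method:
Δσ = qBL/((B+z)(L+z)) = 227×5.3×5.3/((5.3+4.6)(5.3+4.6)) = 65.059 kPa
Final effective stress: σ'_f = 44.05 + 65.059 = 109.11 kPa.
σ'_f = 109.11 > σ'_p = 81 kPa, so the stress path crosses the preconsolidation pressure — recompression up to σ'_p, then virgin compression beyond:
S_c = H/(1+e₀)·[C_r·log₁₀(σ'_p/σ'_0) + C_c·log₁₀(σ'_f/σ'_p)]
    = 5.2/1.71 × [0.058×log₁₀(81/44.05) + 0.35×log₁₀(109.11/81)]
    = 3.0409 × [0.015343 + 0.045283] = 0.1844 m

S_c ≈ 184 mm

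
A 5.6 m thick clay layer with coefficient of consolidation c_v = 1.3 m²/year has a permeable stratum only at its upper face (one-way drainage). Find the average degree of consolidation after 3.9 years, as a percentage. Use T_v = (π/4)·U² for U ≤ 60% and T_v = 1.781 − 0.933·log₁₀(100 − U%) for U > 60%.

Drainage path length: H_d = H = 5.6 m (single drainage).
T_v = c_v·t/H_d² = 1.3×3.9/5.6² = 0.16167.
T_v = 0.16167 corresponds to the U ≤ 60% branch:
U = √(4T_v/π) = 0.4537

U ≈ 45.4 %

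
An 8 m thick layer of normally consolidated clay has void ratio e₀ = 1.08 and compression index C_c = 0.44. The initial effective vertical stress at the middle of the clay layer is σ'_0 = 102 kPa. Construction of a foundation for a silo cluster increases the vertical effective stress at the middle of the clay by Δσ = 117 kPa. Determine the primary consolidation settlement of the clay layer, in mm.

Final effective stress: σ'_f = σ'_0 + Δσ = 102 + 117 = 219 kPa.
Normally consolidated clay, so the full stress increment lies on the virgin compression line:
S_c = C_c·H/(1+e₀)·log₁₀(σ'_f/σ'_0) = 0.44×8/(1+1.08)×log₁₀(219/102)
    = 1.6923 × 0.33184 = 0.5616 m

S_c ≈ 562 mm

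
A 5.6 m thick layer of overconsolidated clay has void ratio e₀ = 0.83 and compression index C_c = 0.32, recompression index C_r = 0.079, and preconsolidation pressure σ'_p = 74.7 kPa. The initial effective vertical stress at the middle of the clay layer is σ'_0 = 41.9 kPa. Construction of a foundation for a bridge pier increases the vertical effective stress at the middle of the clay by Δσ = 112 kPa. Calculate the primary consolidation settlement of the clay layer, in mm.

Final effective stress: σ'_f = 41.9 + 112 = 153.9 kPa.
σ'_f = 153.9 > σ'_p = 74.7 kPa, so the stress path crosses the preconsolidation pressure — recompression up to σ'_p, then virgin compression beyond:
S_c = H/(1+e₀)·[C_r·log₁₀(σ'_p/σ'_0) + C_c·log₁₀(σ'_f/σ'_p)]
    = 5.6/1.83 × [0.079×log₁₀(74.7/41.9) + 0.32×log₁₀(153.9/74.7)]
    = 3.0601 × [0.019837 + 0.10045] = 0.3681 m

S_c ≈ 368 mm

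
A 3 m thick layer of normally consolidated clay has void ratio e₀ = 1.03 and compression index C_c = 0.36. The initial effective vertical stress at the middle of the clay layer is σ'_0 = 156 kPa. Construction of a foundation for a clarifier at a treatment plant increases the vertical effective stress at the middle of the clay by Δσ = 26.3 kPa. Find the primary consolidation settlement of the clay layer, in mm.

S_c ≈ 36 mm

Final effective stress: σ'_f = σ'_0 + Δσ = 156 + 26.3 = 182.3 kPa.
Normally consolidated clay, so the full stress increment lies on the virgin compression line:
S_c = C_c·H/(1+e₀)·log₁₀(σ'_f/σ'_0) = 0.36×3/(1+1.03)×log₁₀(182.3/156)
    = 0.53202 × 0.067662 = 0.036 m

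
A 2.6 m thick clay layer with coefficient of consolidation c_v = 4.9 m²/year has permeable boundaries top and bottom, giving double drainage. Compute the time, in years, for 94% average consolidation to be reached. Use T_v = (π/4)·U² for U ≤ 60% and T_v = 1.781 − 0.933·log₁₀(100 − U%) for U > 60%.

Drainage path length: H_d = H/2 = 1.3 m (double drainage).
U > 60%: T_v = 1.781 − 0.933·log₁₀(100 − 94) = 1.055.
t = T_v·H_d²/c_v = 1.055×1.3²/4.9 = 0.3639 years.

t ≈ 0.364 years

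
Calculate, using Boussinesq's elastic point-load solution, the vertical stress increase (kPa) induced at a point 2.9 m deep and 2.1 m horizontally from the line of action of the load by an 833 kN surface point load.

Boussinesq vertical stress below a point load on an elastic half-space:
Δσ_z = 3P/(2πz²) · [1 + (r/z)²]^(−5/2)
r/z = 2.1/2.9 = 0.72414; [1+(r/z)²]^(−5/2) = 0.34855.
Δσ_z = 3×833/(2π×2.9²) × 0.34855 = 47.292 × 0.34855 = 16.48 kPa

Δσ_z ≈ 16.5 kPa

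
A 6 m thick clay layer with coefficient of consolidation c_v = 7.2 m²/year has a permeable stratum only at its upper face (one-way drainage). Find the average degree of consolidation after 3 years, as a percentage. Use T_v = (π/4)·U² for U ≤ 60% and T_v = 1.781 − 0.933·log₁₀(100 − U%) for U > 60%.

Drainage path length: H_d = H = 6 m (single drainage).
T_v = c_v·t/H_d² = 7.2×3/6² = 0.6.
T_v = 0.6 corresponds to the U > 60% branch:
U = 1 − 10^((1.781 − T_v)/0.933)/100 = 0.8156

U ≈ 81.6 %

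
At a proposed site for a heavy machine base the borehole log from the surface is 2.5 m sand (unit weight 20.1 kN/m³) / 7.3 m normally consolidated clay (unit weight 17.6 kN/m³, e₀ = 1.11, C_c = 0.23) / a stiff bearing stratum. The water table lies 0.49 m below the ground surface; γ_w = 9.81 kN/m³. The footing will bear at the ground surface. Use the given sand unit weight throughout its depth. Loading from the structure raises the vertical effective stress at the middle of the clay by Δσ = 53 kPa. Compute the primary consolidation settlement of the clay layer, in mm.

Mid-depth of clay below the ground surface: z = 2.5 + 7.3/2 = 6.15 m.
Total vertical stress at mid-clay: σ_v = 20.1×2.5 + 17.6×3.65 = 114.49 kPa.
Pore pressure: u = 9.81×(6.15 − 0.49) = 55.525 kPa.
Initial effective stress: σ'_0 = σ_v − u = 114.49 − 55.525 = 58.965 kPa.
Final effective stress: σ'_f = σ'_0 + Δσ = 58.965 + 53 = 111.97 kPa.
Normally consolidated clay, so the full stress increment lies on the virgin compression line:
S_c = C_c·H/(1+e₀)·log₁₀(σ'_f/σ'_0) = 0.23×7.3/(1+1.11)×log₁₀(111.97/58.965)
    = 0.79573 × 0.27851 = 0.2216 m

S_c ≈ 222 mm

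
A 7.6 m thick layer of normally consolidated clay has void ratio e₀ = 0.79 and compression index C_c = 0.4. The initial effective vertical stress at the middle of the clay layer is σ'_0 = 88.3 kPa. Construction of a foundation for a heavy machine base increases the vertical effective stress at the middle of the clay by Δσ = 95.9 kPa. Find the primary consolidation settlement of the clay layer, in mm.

S_c ≈ 542 mm

Final effective stress: σ'_f = σ'_0 + Δσ = 88.3 + 95.9 = 184.2 kPa.
Normally consolidated clay, so the full stress increment lies on the virgin compression line:
S_c = C_c·H/(1+e₀)·log₁₀(σ'_f/σ'_0) = 0.4×7.6/(1+0.79)×log₁₀(184.2/88.3)
    = 1.6983 × 0.31933 = 0.5423 m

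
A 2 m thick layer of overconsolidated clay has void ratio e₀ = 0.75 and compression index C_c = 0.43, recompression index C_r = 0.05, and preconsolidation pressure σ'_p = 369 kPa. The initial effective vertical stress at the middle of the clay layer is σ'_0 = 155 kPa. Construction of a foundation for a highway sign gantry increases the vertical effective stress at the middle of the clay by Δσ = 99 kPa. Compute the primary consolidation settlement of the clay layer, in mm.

S_c ≈ 12.3 mm

Final effective stress: σ'_f = 155 + 99 = 254 kPa.
σ'_f = 254 ≤ σ'_p = 369 kPa, so the clay remains overconsolidated and only the recompression index applies:
S_c = C_r·H/(1+e₀)·log₁₀(σ'_f/σ'_0) = 0.05×2/1.75×log₁₀(254/155)
    = 0.057145 × 0.2145 = 0.01226 m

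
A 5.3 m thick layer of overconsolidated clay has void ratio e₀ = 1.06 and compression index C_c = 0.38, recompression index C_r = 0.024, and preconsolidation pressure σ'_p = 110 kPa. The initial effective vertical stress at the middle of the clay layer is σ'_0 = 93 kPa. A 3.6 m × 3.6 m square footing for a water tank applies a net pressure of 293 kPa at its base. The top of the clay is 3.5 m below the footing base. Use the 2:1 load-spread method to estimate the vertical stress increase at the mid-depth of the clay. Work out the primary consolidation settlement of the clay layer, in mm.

Mid-depth of clay below the footing base: z = 3.5 + 5.3/2 = 6.15 m.
Stress increase at mid-clay by the 2:1 spreading method:
Δσ = qBL/((B+z)(L+z)) = 293×3.6×3.6/((3.6+6.15)(3.6+6.15)) = 39.945 kPa
Final effective stress: σ'_f = 93 + 39.945 = 132.94 kPa.
σ'_f = 132.94 > σ'_p = 110 kPa, so the stress path crosses the preconsolidation pressure — recompression up to σ'_p, then virgin compression beyond:
S_c = H/(1+e₀)·[C_r·log₁₀(σ'_p/σ'_0) + C_c·log₁₀(σ'_f/σ'_p)]
    = 5.3/2.06 × [0.024×log₁₀(110/93) + 0.38×log₁₀(132.94/110)]
    = 2.5728 × [0.0017498 + 0.03126] = 0.08493 m

S_c ≈ 84.9 mm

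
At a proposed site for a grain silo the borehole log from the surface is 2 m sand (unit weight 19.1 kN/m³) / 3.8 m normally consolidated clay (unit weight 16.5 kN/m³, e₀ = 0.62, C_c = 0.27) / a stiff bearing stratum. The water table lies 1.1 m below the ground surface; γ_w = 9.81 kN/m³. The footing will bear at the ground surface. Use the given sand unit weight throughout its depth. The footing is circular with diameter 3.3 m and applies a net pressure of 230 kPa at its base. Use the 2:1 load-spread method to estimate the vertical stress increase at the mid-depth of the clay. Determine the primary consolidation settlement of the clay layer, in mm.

S_c ≈ 210 mm

Mid-depth of clay below the ground surface: z = 2 + 3.8/2 = 3.9 m.
Total vertical stress at mid-clay: σ_v = 19.1×2 + 16.5×1.9 = 69.55 kPa.
Pore pressure: u = 9.81×(3.9 − 1.1) = 27.468 kPa.
Initial effective stress: σ'_0 = σ_v − u = 69.55 − 27.468 = 42.082 kPa.
Stress increase at mid-clay by the 2:1 spreading method:
Δσ ≈ qD²/(D+z)² = 230×3.3²/(3.3+3.9)² = 48.316 kPa
Final effective stress: σ'_f = σ'_0 + Δσ = 42.082 + 48.316 = 90.398 kPa.
Normally consolidated clay, so the full stress increment lies on the virgin compression line:
S_c = C_c·H/(1+e₀)·log₁₀(σ'_f/σ'_0) = 0.27×3.8/(1+0.62)×log₁₀(90.398/42.082)
    = 0.63333 × 0.33206 = 0.2103 m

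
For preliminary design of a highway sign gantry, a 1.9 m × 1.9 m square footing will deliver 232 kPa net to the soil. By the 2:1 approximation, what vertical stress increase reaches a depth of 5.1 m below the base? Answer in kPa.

Δσ_z ≈ 17.1 kPa

By the 2:1 method the load spreads at 1 horizontal : 2 vertical, so at depth z the loaded area has grown by z in each plan dimension:
Δσ = qBL/((B+z)(L+z)) = 232×1.9×1.9/((1.9+5.1)(1.9+5.1)) = 17.092 kPa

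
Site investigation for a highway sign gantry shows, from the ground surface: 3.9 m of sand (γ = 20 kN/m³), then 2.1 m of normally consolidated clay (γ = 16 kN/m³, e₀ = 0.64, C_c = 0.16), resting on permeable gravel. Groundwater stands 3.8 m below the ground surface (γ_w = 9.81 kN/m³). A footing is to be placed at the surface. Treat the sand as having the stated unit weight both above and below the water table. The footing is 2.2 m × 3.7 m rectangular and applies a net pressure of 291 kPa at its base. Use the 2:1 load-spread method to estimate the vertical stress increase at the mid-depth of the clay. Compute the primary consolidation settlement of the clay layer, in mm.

S_c ≈ 33.6 mm

Mid-depth of clay below the ground surface: z = 3.9 + 2.1/2 = 4.95 m.
Total vertical stress at mid-clay: σ_v = 20×3.9 + 16×1.05 = 94.8 kPa.
Pore pressure: u = 9.81×(4.95 − 3.8) = 11.281 kPa.
Initial effective stress: σ'_0 = σ_v − u = 94.8 − 11.281 = 83.519 kPa.
Stress increase at mid-clay by the 2:1 spreading method:
Δσ = qBL/((B+z)(L+z)) = 291×2.2×3.7/((2.2+4.95)(3.7+4.95)) = 38.3 kPa
Final effective stress: σ'_f = σ'_0 + Δσ = 83.519 + 38.3 = 121.82 kPa.
Normally consolidated clay, so the full stress increment lies on the virgin compression line:
S_c = C_c·H/(1+e₀)·log₁₀(σ'_f/σ'_0) = 0.16×2.1/(1+0.64)×log₁₀(121.82/83.519)
    = 0.20488 × 0.16393 = 0.03359 m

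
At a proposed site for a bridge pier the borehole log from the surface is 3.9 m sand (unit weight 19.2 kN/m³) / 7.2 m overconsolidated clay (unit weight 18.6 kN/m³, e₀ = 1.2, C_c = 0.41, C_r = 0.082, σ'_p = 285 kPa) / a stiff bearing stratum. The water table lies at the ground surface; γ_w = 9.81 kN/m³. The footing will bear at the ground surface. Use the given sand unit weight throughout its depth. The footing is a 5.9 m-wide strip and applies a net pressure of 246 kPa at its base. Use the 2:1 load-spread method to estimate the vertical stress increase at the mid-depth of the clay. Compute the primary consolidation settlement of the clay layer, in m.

S_c ≈ 0.111 m

Mid-depth of clay below the ground surface: z = 3.9 + 7.2/2 = 7.5 m.
Total vertical stress at mid-clay: σ_v = 19.2×3.9 + 18.6×3.6 = 141.84 kPa.
Pore pressure: u = 9.81×(7.5 − 0) = 73.575 kPa.
Initial effective stress: σ'_0 = σ_v − u = 141.84 − 73.575 = 68.265 kPa.
Stress increase at mid-clay by the 2:1 spreading method:
Δσ = qB/(B+z) = 246×5.9/(5.9+7.5) = 108.31 kPa
Final effective stress: σ'_f = 68.265 + 108.31 = 176.57 kPa.
σ'_f = 176.57 ≤ σ'_p = 285 kPa, so the clay remains overconsolidated and only the recompression index applies:
S_c = C_r·H/(1+e₀)·log₁₀(σ'_f/σ'_0) = 0.082×7.2/2.2×log₁₀(176.57/68.265)
    = 0.26836 × 0.41272 = 0.1108 m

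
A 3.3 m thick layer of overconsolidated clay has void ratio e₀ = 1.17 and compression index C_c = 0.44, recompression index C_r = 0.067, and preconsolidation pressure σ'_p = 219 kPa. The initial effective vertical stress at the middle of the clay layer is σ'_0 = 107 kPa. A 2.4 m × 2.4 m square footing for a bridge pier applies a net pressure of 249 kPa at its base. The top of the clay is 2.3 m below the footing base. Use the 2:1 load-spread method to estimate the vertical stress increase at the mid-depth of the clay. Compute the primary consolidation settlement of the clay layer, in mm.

S_c ≈ 12.7 mm

Mid-depth of clay below the footing base: z = 2.3 + 3.3/2 = 3.95 m.
Stress increase at mid-clay by the 2:1 spreading method:
Δσ = qBL/((B+z)(L+z)) = 249×2.4×2.4/((2.4+3.95)(2.4+3.95)) = 35.569 kPa
Final effective stress: σ'_f = 107 + 35.569 = 142.57 kPa.
σ'_f = 142.57 ≤ σ'_p = 219 kPa, so the clay remains overconsolidated and only the recompression index applies:
S_c = C_r·H/(1+e₀)·log₁₀(σ'_f/σ'_0) = 0.067×3.3/2.17×log₁₀(142.57/107)
    = 0.10189 × 0.12464 = 0.0127 m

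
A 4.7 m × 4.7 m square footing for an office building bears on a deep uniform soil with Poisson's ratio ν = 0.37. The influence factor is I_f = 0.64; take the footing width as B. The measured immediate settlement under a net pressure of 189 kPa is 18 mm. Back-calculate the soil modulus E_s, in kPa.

E_s ≈ 27300 kPa

S_e = q·B·(1−ν²)/E_s · I_f  ⇒  E_s = q·B·(1−ν²)·I_f / S_e.
E_s = 189 × 4.7 × 0.8631 × 0.64 / 0.018 = 27260 kPa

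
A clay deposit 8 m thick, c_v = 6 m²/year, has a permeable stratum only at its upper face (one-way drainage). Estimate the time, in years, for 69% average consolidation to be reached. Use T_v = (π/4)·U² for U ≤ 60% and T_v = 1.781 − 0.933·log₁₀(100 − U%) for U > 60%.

t ≈ 4.16 years

Drainage path length: H_d = H = 8 m (single drainage).
U > 60%: T_v = 1.781 − 0.933·log₁₀(100 − 69) = 0.38956.
t = T_v·H_d²/c_v = 0.38956×8²/6 = 4.155 years.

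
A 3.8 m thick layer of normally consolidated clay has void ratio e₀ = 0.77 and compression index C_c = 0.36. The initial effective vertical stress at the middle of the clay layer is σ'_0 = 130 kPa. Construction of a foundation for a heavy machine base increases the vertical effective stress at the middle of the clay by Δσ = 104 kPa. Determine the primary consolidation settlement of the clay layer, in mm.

S_c ≈ 197 mm

Final effective stress: σ'_f = σ'_0 + Δσ = 130 + 104 = 234 kPa.
Normally consolidated clay, so the full stress increment lies on the virgin compression line:
S_c = C_c·H/(1+e₀)·log₁₀(σ'_f/σ'_0) = 0.36×3.8/(1+0.77)×log₁₀(234/130)
    = 0.77288 × 0.25527 = 0.1973 m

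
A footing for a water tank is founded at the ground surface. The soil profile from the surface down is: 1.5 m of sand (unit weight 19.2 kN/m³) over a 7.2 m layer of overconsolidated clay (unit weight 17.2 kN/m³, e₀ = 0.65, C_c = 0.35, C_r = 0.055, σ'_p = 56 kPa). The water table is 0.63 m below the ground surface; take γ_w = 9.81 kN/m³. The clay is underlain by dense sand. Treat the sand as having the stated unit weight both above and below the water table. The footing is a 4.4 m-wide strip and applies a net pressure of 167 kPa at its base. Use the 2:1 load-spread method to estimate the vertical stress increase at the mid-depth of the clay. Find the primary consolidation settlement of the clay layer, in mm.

S_c ≈ 547 mm

Mid-depth of clay below the ground surface: z = 1.5 + 7.2/2 = 5.1 m.
Total vertical stress at mid-clay: σ_v = 19.2×1.5 + 17.2×3.6 = 90.72 kPa.
Pore pressure: u = 9.81×(5.1 − 0.63) = 43.851 kPa.
Initial effective stress: σ'_0 = σ_v − u = 90.72 − 43.851 = 46.869 kPa.
Stress increase at mid-clay by the 2:1 spreading method:
Δσ = qB/(B+z) = 167×4.4/(4.4+5.1) = 77.347 kPa
Final effective stress: σ'_f = 46.869 + 77.347 = 124.22 kPa.
σ'_f = 124.22 > σ'_p = 56 kPa, so the stress path crosses the preconsolidation pressure — recompression up to σ'_p, then virgin compression beyond:
S_c = H/(1+e₀)·[C_r·log₁₀(σ'_p/σ'_0) + C_c·log₁₀(σ'_f/σ'_p)]
    = 7.2/1.65 × [0.055×log₁₀(56/46.869) + 0.35×log₁₀(124.22/56)]
    = 4.3636 × [0.0042516 + 0.1211] = 0.547 m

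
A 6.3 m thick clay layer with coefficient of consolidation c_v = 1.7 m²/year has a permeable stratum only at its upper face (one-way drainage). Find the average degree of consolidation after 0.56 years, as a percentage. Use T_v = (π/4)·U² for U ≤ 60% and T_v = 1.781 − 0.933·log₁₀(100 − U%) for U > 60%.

Drainage path length: H_d = H = 6.3 m (single drainage).
T_v = c_v·t/H_d² = 1.7×0.56/6.3² = 0.023986.
T_v = 0.023986 corresponds to the U ≤ 60% branch:
U = √(4T_v/π) = 0.1748

U ≈ 17.5 %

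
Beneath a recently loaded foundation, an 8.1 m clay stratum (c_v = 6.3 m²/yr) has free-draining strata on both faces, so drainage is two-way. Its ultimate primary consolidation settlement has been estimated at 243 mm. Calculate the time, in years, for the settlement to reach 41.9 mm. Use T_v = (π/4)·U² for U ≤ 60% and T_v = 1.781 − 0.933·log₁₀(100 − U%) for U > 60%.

t ≈ 0.0608 years

Drainage path length: H_d = H/2 = 4.05 m (double drainage).
U = S(t)/S_ult = 41.9/243 = 0.1724.
U ≤ 60%: T_v = (π/4)·U² = (π/4)×0.17243² = 0.023351.
t = T_v·H_d²/c_v = 0.023351×4.05²/6.3 = 0.0608 years.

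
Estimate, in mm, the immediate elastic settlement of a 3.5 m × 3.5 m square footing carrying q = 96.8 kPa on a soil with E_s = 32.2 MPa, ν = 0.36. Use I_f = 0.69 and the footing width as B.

S_e ≈ 6.32 mm

Immediate (elastic) settlement: S_e = q·B·(1−ν²)/E_s · I_f.
E_s = 32.2 MPa = 32200 kPa.
S_e = 96.8 × 3.5 × (1 − 0.36²) / 32200 × 0.69
    = 96.8 × 3.5 × 0.8704 / 32200 × 0.69
    = 0.006319 m = 6.319 mm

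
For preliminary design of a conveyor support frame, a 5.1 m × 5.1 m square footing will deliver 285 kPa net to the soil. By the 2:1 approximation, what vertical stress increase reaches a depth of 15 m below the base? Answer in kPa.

By the 2:1 method the load spreads at 1 horizontal : 2 vertical, so at depth z the loaded area has grown by z in each plan dimension:
Δσ = qBL/((B+z)(L+z)) = 285×5.1×5.1/((5.1+15)(5.1+15)) = 18.348 kPa

Δσ_z ≈ 18.3 kPa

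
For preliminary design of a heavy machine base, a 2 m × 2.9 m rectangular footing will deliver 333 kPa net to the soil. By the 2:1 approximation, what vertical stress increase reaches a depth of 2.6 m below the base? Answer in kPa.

By the 2:1 method the load spreads at 1 horizontal : 2 vertical, so at depth z the loaded area has grown by z in each plan dimension:
Δσ = qBL/((B+z)(L+z)) = 333×2×2.9/((2+2.6)(2.9+2.6)) = 76.34 kPa

Δσ_z ≈ 76.3 kPa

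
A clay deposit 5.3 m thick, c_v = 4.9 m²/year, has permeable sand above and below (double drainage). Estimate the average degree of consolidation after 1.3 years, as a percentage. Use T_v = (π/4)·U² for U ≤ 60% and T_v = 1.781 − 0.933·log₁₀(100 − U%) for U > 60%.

Drainage path length: H_d = H/2 = 2.65 m (double drainage).
T_v = c_v·t/H_d² = 4.9×1.3/2.65² = 0.90708.
T_v = 0.90708 corresponds to the U > 60% branch:
U = 1 − 10^((1.781 − T_v)/0.933)/100 = 0.9136

U ≈ 91.4 %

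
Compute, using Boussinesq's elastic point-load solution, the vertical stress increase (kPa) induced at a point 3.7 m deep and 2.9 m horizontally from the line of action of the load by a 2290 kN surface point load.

Boussinesq vertical stress below a point load on an elastic half-space:
Δσ_z = 3P/(2πz²) · [1 + (r/z)²]^(−5/2)
r/z = 2.9/3.7 = 0.78378; [1+(r/z)²]^(−5/2) = 0.30201.
Δσ_z = 3×2290/(2π×3.7²) × 0.30201 = 79.868 × 0.30201 = 24.12 kPa

Δσ_z ≈ 24.1 kPa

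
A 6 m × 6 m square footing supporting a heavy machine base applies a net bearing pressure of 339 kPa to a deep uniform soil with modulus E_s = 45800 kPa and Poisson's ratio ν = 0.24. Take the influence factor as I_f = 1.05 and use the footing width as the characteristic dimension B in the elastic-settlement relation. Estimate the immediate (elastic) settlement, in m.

S_e ≈ 0.0439 m

Immediate (elastic) settlement: S_e = q·B·(1−ν²)/E_s · I_f.
S_e = 339 × 6 × (1 − 0.24²) / 45800 × 1.05
    = 339 × 6 × 0.9424 / 45800 × 1.05
    = 0.04395 m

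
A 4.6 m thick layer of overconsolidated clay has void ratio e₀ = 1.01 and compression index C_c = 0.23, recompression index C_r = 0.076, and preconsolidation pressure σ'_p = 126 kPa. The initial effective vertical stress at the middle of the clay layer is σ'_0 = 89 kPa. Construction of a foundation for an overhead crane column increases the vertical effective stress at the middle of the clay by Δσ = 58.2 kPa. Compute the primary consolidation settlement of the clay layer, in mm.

S_c ≈ 61.8 mm

Final effective stress: σ'_f = 89 + 58.2 = 147.2 kPa.
σ'_f = 147.2 > σ'_p = 126 kPa, so the stress path crosses the preconsolidation pressure — recompression up to σ'_p, then virgin compression beyond:
S_c = H/(1+e₀)·[C_r·log₁₀(σ'_p/σ'_0) + C_c·log₁₀(σ'_f/σ'_p)]
    = 4.6/2.01 × [0.076×log₁₀(126/89) + 0.23×log₁₀(147.2/126)]
    = 2.2886 × [0.011475 + 0.015534] = 0.06181 m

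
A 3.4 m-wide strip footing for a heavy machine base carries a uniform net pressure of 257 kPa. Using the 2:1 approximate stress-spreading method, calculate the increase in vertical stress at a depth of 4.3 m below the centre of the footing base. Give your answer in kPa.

Δσ_z ≈ 113 kPa

By the 2:1 method the load spreads at 1 horizontal : 2 vertical, so at depth z the loaded area has grown by z in each plan dimension:
Δσ = qB/(B+z) = 257×3.4/(3.4+4.3) = 113.48 kPa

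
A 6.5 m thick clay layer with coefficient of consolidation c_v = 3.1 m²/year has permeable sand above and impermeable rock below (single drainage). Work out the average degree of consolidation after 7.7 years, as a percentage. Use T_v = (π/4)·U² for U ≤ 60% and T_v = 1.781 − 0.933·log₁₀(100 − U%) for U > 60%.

U ≈ 79.9 %

Drainage path length: H_d = H = 6.5 m (single drainage).
T_v = c_v·t/H_d² = 3.1×7.7/6.5² = 0.56497.
T_v = 0.56497 corresponds to the U > 60% branch:
U = 1 − 10^((1.781 − T_v)/0.933)/100 = 0.7989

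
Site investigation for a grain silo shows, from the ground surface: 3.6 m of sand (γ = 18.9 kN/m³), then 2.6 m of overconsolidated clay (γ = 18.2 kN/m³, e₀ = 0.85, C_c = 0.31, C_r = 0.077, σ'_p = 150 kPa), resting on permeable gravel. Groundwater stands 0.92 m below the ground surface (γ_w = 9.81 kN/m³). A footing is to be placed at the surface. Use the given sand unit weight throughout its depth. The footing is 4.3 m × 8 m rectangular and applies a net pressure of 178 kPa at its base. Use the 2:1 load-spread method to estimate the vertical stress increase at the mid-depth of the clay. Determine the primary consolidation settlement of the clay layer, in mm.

S_c ≈ 32.1 mm

Mid-depth of clay below the ground surface: z = 3.6 + 2.6/2 = 4.9 m.
Total vertical stress at mid-clay: σ_v = 18.9×3.6 + 18.2×1.3 = 91.7 kPa.
Pore pressure: u = 9.81×(4.9 − 0.92) = 39.044 kPa.
Initial effective stress: σ'_0 = σ_v − u = 91.7 − 39.044 = 52.656 kPa.
Stress increase at mid-clay by the 2:1 spreading method:
Δσ = qBL/((B+z)(L+z)) = 178×4.3×8/((4.3+4.9)(8+4.9)) = 51.594 kPa
Final effective stress: σ'_f = 52.656 + 51.594 = 104.25 kPa.
σ'_f = 104.25 ≤ σ'_p = 150 kPa, so the clay remains overconsolidated and only the recompression index applies:
S_c = C_r·H/(1+e₀)·log₁₀(σ'_f/σ'_0) = 0.077×2.6/1.85×log₁₀(104.25/52.656)
    = 0.10822 × 0.29663 = 0.0321 m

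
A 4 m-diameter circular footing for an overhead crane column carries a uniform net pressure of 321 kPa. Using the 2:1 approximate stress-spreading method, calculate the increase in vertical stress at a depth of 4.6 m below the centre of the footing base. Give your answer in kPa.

By the 2:1 method the load spreads at 1 horizontal : 2 vertical, so at depth z the loaded area has grown by z in each plan dimension:
Δσ ≈ qD²/(D+z)² = 321×4²/(4+4.6)² = 69.443 kPa

Δσ_z ≈ 69.4 kPa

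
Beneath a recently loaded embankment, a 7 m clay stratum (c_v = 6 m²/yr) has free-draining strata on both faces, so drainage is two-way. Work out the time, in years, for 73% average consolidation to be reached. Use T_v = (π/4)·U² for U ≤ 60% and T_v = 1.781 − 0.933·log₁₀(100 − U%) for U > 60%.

Drainage path length: H_d = H/2 = 3.5 m (double drainage).
U > 60%: T_v = 1.781 − 0.933·log₁₀(100 − 73) = 0.44554.
t = T_v·H_d²/c_v = 0.44554×3.5²/6 = 0.9096 years.

t ≈ 0.91 years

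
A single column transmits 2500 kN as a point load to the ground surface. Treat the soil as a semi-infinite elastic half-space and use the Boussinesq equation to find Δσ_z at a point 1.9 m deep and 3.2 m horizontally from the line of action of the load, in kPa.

Δσ_z ≈ 11.5 kPa

Boussinesq vertical stress below a point load on an elastic half-space:
Δσ_z = 3P/(2πz²) · [1 + (r/z)²]^(−5/2)
r/z = 3.2/1.9 = 1.6842; [1+(r/z)²]^(−5/2) = 0.034685.
Δσ_z = 3×2500/(2π×1.9²) × 0.034685 = 330.65 × 0.034685 = 11.47 kPa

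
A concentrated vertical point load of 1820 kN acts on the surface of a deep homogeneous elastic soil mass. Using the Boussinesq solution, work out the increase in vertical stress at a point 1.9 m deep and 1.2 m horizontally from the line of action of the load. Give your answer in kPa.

Boussinesq vertical stress below a point load on an elastic half-space:
Δσ_z = 3P/(2πz²) · [1 + (r/z)²]^(−5/2)
r/z = 1.2/1.9 = 0.63158; [1+(r/z)²]^(−5/2) = 0.43206.
Δσ_z = 3×1820/(2π×1.9²) × 0.43206 = 240.72 × 0.43206 = 104 kPa

Δσ_z ≈ 104 kPa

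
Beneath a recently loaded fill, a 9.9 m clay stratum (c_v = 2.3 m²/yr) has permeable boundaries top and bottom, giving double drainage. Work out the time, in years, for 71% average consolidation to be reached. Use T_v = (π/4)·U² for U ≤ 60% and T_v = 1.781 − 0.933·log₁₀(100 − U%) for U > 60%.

Drainage path length: H_d = H/2 = 4.95 m (double drainage).
U > 60%: T_v = 1.781 − 0.933·log₁₀(100 − 71) = 0.41658.
t = T_v·H_d²/c_v = 0.41658×4.95²/2.3 = 4.438 years.

t ≈ 4.44 years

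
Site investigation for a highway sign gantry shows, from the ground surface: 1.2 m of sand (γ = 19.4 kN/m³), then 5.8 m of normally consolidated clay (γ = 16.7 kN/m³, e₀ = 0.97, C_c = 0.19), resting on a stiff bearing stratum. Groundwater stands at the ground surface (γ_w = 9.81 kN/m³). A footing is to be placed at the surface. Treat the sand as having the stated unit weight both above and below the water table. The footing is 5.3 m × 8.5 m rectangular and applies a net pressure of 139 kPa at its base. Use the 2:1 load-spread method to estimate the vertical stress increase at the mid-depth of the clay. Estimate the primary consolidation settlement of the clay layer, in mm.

S_c ≈ 239 mm

Mid-depth of clay below the ground surface: z = 1.2 + 5.8/2 = 4.1 m.
Total vertical stress at mid-clay: σ_v = 19.4×1.2 + 16.7×2.9 = 71.71 kPa.
Pore pressure: u = 9.81×(4.1 − 0) = 40.221 kPa.
Initial effective stress: σ'_0 = σ_v − u = 71.71 − 40.221 = 31.489 kPa.
Stress increase at mid-clay by the 2:1 spreading method:
Δσ = qBL/((B+z)(L+z)) = 139×5.3×8.5/((5.3+4.1)(8.5+4.1)) = 52.87 kPa
Final effective stress: σ'_f = σ'_0 + Δσ = 31.489 + 52.87 = 84.359 kPa.
Normally consolidated clay, so the full stress increment lies on the virgin compression line:
S_c = C_c·H/(1+e₀)·log₁₀(σ'_f/σ'_0) = 0.19×5.8/(1+0.97)×log₁₀(84.359/31.489)
    = 0.55939 × 0.42797 = 0.2394 m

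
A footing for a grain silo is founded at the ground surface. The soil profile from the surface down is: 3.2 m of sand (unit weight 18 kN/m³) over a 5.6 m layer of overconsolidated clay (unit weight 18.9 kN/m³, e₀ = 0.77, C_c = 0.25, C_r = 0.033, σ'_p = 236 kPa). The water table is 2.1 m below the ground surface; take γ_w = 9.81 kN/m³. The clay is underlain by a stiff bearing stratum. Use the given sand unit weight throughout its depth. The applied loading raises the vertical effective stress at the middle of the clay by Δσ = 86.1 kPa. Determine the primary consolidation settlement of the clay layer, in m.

Mid-depth of clay below the ground surface: z = 3.2 + 5.6/2 = 6 m.
Total vertical stress at mid-clay: σ_v = 18×3.2 + 18.9×2.8 = 110.52 kPa.
Pore pressure: u = 9.81×(6 − 2.1) = 38.259 kPa.
Initial effective stress: σ'_0 = σ_v − u = 110.52 − 38.259 = 72.261 kPa.
Final effective stress: σ'_f = 72.261 + 86.1 = 158.36 kPa.
σ'_f = 158.36 ≤ σ'_p = 236 kPa, so the clay remains overconsolidated and only the recompression index applies:
S_c = C_r·H/(1+e₀)·log₁₀(σ'_f/σ'_0) = 0.033×5.6/1.77×log₁₀(158.36/72.261)
    = 0.10441 × 0.34074 = 0.03558 m

S_c ≈ 0.0356 m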